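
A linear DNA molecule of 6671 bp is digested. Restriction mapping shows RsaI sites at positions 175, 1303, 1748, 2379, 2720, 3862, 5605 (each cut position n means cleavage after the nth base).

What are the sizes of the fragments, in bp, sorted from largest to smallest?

Linear molecule, 7 cuts → 8 fragments:
  175 − 0 = 175 bp
  1303 − 175 = 1128 bp
  1748 − 1303 = 445 bp
  2379 − 1748 = 631 bp
  2720 − 2379 = 341 bp
  3862 − 2720 = 1142 bp
  5605 − 3862 = 1743 bp
  6671 − 5605 = 1066 bp
Sorted largest to smallest: 1743, 1142, 1128, 1066, 631, 445, 341, 175 bp.

1743, 1142, 1128, 1066, 631, 445, 341, 175 bp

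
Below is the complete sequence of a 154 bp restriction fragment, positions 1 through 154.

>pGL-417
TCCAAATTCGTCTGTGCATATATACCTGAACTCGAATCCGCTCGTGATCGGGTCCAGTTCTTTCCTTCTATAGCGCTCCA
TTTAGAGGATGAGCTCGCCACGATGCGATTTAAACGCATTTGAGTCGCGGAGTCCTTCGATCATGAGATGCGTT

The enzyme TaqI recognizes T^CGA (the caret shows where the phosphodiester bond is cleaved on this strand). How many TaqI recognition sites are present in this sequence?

TCGA occurs starting at positions 32, 137.
TaqI cuts at 2 sites.

2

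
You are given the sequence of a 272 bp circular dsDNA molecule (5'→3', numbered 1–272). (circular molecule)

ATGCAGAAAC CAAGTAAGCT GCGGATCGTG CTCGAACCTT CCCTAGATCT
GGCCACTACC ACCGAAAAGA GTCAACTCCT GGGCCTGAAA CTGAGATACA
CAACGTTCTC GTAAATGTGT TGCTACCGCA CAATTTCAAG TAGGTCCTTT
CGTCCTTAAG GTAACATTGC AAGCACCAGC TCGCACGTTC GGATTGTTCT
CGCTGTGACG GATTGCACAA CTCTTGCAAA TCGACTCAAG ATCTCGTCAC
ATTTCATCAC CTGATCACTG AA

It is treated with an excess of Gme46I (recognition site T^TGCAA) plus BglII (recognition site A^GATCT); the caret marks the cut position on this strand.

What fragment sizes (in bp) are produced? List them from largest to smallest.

122, 78, 57, 15 bp

Gme46I sites (TTGCAA) start at positions 167, 224.
Gme46I cuts after the first base of each site, so after positions 167, 224.
BglII sites (AGATCT) start at positions 45, 239.
BglII cuts after the first base of each site, so after positions 45, 239.
Combined cut positions: 45, 167, 224, 239.
Circular molecule, 4 cuts → 4 fragments:
  46–167 → 122 bp
  168–224 → 57 bp
  225–239 → 15 bp
  240–272 then 1–45 → 33 + 45 = 78 bp
Sorted largest to smallest: 122, 78, 57, 15 bp.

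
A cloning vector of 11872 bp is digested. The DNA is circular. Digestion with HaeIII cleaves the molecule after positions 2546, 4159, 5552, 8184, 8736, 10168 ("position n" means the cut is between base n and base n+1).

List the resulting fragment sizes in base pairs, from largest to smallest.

4250, 2632, 1613, 1432, 1393, 552 bp

Circular molecule, 6 cuts → 6 fragments:
  4159 − 2546 = 1613 bp
  5552 − 4159 = 1393 bp
  8184 − 5552 = 2632 bp
  8736 − 8184 = 552 bp
  10168 − 8736 = 1432 bp
  wrap: 11872 − 10168 + 2546 = 4250 bp
Sorted largest to smallest: 4250, 2632, 1613, 1432, 1393, 552 bp.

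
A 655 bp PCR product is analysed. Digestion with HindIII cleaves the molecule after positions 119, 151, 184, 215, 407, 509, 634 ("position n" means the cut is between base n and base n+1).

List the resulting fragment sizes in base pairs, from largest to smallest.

192, 125, 119, 102, 33, 32, 31, 21 bp

Linear molecule, 7 cuts → 8 fragments:
  119 − 0 = 119 bp
  151 − 119 = 32 bp
  184 − 151 = 33 bp
  215 − 184 = 31 bp
  407 − 215 = 192 bp
  509 − 407 = 102 bp
  634 − 509 = 125 bp
  655 − 634 = 21 bp
Sorted largest to smallest: 192, 125, 119, 102, 33, 32, 31, 21 bp.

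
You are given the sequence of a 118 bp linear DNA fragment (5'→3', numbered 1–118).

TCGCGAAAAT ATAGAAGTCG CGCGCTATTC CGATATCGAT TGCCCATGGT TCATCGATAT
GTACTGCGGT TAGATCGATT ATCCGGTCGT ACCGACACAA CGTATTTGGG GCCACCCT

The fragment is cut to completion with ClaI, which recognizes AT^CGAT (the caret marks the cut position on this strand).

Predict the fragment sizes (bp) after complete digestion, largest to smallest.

ClaI sites (ATCGAT) start at positions 35, 53, 74.
ClaI cuts after base 2 of each site, so after positions 36, 54, 75.
Linear molecule, 3 cuts → 4 fragments:
  1–36 → 36 bp
  37–54 → 18 bp
  55–75 → 21 bp
  76–118 → 43 bp
Sorted largest to smallest: 43, 36, 21, 18 bp.

43, 36, 21, 18 bp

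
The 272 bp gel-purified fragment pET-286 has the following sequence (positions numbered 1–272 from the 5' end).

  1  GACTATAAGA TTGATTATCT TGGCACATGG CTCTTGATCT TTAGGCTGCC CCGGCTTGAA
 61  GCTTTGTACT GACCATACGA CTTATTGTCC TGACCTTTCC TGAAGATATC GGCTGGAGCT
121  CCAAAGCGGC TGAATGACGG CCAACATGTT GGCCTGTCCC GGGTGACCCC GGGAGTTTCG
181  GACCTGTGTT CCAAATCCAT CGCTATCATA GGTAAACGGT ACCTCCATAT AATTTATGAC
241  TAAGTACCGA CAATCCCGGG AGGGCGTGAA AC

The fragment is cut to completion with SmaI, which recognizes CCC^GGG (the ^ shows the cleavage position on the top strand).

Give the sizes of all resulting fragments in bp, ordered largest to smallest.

160, 87, 15, 10 bp

SmaI sites (CCCGGG) start at positions 158, 168, 255.
SmaI cuts after base 3 of each site, so after positions 160, 170, 257.
Linear molecule, 3 cuts → 4 fragments:
  1–160 → 160 bp
  161–170 → 10 bp
  171–257 → 87 bp
  258–272 → 15 bp
Sorted largest to smallest: 160, 87, 15, 10 bp.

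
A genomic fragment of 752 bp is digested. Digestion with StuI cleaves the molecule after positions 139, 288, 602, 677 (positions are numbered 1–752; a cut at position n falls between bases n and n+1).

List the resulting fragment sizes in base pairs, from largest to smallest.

Linear molecule, 4 cuts → 5 fragments:
  139 − 0 = 139 bp
  288 − 139 = 149 bp
  602 − 288 = 314 bp
  677 − 602 = 75 bp
  752 − 677 = 75 bp
Sorted largest to smallest: 314, 149, 139, 75, 75 bp.

314, 149, 139, 75, 75 bp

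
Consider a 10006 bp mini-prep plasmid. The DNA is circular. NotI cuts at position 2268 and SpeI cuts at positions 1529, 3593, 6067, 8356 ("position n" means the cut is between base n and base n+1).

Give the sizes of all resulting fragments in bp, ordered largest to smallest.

3179, 2474, 2289, 1325, 739 bp

Combined cut positions (sorted): 1529, 2268, 3593, 6067, 8356.
Circular molecule, 5 cuts → 5 fragments:
  2268 − 1529 = 739 bp
  3593 − 2268 = 1325 bp
  6067 − 3593 = 2474 bp
  8356 − 6067 = 2289 bp
  wrap: 10006 − 8356 + 1529 = 3179 bp
Sorted largest to smallest: 3179, 2474, 2289, 1325, 739 bp.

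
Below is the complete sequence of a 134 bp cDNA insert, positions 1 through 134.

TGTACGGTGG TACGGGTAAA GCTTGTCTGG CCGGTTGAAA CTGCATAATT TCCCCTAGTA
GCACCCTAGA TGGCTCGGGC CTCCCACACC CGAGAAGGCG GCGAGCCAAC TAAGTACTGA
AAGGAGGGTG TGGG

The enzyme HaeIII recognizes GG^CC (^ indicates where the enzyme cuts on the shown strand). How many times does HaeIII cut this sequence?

2

GGCC occurs starting at positions 29, 78.
HaeIII cuts at 2 sites.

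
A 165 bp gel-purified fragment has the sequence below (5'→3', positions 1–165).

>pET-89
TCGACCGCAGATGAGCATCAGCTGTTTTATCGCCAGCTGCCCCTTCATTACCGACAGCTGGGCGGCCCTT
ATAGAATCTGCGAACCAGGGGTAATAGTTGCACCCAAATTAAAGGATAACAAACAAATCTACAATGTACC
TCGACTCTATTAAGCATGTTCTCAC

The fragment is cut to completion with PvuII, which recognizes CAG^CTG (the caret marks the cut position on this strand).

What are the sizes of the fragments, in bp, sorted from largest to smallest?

108, 21, 21, 15 bp

PvuII sites (CAGCTG) start at positions 19, 34, 55.
PvuII cuts after base 3 of each site, so after positions 21, 36, 57.
Linear molecule, 3 cuts → 4 fragments:
  1–21 → 21 bp
  22–36 → 15 bp
  37–57 → 21 bp
  58–165 → 108 bp
Sorted largest to smallest: 108, 21, 21, 15 bp.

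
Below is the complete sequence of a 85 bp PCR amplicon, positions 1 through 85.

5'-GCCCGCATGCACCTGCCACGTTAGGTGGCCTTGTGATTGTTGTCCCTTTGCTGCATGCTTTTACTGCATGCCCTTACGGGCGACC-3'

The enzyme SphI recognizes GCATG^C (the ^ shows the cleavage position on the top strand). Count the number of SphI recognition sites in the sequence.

GCATGC occurs starting at positions 5, 53, 66.
SphI cuts at 3 sites.

3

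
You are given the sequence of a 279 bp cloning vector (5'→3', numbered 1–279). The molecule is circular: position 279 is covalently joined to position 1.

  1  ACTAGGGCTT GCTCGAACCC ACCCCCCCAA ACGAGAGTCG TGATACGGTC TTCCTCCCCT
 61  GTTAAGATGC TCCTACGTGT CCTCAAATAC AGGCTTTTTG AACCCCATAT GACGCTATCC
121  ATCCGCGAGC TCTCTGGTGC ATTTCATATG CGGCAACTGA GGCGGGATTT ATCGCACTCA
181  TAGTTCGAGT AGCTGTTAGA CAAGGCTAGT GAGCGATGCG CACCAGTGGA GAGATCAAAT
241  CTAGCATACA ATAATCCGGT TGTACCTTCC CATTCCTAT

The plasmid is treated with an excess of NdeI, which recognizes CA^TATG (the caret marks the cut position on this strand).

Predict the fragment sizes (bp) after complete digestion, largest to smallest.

240, 39 bp

NdeI sites (CATATG) start at positions 106, 145.
NdeI cuts after base 2 of each site, so after positions 107, 146.
Circular molecule, 2 cuts → 2 fragments:
  108–146 → 39 bp
  147–279 then 1–107 → 133 + 107 = 240 bp
Sorted largest to smallest: 240, 39 bp.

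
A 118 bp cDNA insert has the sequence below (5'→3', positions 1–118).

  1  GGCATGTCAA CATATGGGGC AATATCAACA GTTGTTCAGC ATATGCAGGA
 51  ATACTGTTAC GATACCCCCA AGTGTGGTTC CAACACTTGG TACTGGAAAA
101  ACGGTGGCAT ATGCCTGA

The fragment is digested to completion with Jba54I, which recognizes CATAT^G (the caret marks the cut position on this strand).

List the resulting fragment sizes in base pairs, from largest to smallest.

68, 29, 15, 6 bp

Jba54I sites (CATATG) start at positions 11, 40, 108.
Jba54I cuts after base 5 of each site (before the last base), so after positions 15, 44, 112.
Linear molecule, 3 cuts → 4 fragments:
  1–15 → 15 bp
  16–44 → 29 bp
  45–112 → 68 bp
  113–118 → 6 bp
Sorted largest to smallest: 68, 29, 15, 6 bp.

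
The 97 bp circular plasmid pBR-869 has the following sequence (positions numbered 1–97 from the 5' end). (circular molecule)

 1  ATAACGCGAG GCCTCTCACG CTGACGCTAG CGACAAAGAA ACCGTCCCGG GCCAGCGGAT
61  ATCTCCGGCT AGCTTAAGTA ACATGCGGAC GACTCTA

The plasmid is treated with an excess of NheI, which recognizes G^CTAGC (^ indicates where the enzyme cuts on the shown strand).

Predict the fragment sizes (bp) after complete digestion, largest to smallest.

55, 42 bp

NheI sites (GCTAGC) start at positions 26, 68.
NheI cuts after the first base of each site, so after positions 26, 68.
Circular molecule, 2 cuts → 2 fragments:
  27–68 → 42 bp
  69–97 then 1–26 → 29 + 26 = 55 bp
Sorted largest to smallest: 55, 42 bp.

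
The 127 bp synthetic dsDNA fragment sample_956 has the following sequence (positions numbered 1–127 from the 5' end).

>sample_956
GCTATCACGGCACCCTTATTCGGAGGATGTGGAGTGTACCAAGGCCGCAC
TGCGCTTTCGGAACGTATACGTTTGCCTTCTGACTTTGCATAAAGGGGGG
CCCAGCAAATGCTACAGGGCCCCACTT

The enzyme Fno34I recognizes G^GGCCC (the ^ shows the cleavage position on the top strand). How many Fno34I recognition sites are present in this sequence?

GGGCCC occurs starting at positions 98, 117.
Fno34I cuts at 2 sites.

2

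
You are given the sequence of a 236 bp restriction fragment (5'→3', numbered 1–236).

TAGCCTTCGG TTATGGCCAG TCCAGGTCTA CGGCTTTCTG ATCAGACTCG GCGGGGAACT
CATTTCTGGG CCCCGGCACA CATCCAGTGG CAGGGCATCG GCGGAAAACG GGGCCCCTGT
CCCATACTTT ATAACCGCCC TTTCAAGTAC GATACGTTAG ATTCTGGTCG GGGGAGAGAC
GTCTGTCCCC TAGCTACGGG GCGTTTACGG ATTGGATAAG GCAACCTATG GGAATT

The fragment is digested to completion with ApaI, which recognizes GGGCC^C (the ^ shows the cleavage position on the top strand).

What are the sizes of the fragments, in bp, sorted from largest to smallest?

121, 72, 43 bp

ApaI sites (GGGCCC) start at positions 68, 111.
ApaI cuts after base 5 of each site (before the last base), so after positions 72, 115.
Linear molecule, 2 cuts → 3 fragments:
  1–72 → 72 bp
  73–115 → 43 bp
  116–236 → 121 bp
Sorted largest to smallest: 121, 72, 43 bp.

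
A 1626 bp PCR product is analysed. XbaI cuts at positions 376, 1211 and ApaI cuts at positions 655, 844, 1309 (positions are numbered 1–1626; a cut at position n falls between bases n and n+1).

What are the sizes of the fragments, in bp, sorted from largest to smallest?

376, 367, 317, 279, 189, 98 bp

Combined cut positions (sorted): 376, 655, 844, 1211, 1309.
Linear molecule, 5 cuts → 6 fragments:
  376 − 0 = 376 bp
  655 − 376 = 279 bp
  844 − 655 = 189 bp
  1211 − 844 = 367 bp
  1309 − 1211 = 98 bp
  1626 − 1309 = 317 bp
Sorted largest to smallest: 376, 367, 317, 279, 189, 98 bp.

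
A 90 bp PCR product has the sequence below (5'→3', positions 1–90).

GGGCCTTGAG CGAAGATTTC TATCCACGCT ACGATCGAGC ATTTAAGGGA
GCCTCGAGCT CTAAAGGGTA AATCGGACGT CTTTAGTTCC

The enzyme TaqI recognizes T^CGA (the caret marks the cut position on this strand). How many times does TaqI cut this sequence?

TCGA occurs starting at positions 35, 54.
TaqI cuts at 2 sites.

2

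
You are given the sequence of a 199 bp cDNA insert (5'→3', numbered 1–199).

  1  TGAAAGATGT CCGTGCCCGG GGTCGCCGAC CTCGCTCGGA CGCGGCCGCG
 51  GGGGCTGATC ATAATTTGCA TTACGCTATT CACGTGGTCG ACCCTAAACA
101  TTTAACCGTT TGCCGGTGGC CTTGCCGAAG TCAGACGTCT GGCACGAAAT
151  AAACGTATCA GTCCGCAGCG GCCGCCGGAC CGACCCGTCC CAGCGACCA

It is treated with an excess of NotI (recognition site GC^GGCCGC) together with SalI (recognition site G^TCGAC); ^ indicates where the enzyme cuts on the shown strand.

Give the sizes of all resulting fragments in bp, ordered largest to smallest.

82, 44, 43, 30 bp

NotI sites (GCGGCCGC) start at positions 42, 168.
NotI cuts after base 2 of each site, so after positions 43, 169.
The SalI site (GTCGAC) starts at position 87.
SalI cuts after the first base of each site, so after position 87.
Combined cut positions: 43, 87, 169.
Linear molecule, 3 cuts → 4 fragments:
  1–43 → 43 bp
  44–87 → 44 bp
  88–169 → 82 bp
  170–199 → 30 bp
Sorted largest to smallest: 82, 44, 43, 30 bp.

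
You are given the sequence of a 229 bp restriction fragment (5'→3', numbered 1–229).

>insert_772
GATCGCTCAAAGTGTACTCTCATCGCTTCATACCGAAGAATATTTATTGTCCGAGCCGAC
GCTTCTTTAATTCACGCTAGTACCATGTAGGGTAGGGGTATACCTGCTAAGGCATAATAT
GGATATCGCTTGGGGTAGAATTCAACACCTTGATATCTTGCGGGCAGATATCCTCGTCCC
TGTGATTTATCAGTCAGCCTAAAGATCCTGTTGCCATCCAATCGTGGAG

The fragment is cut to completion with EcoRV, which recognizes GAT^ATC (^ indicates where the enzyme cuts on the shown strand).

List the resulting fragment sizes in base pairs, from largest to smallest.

EcoRV sites (GATATC) start at positions 122, 152, 167.
EcoRV cuts after base 3 of each site, so after positions 124, 154, 169.
Linear molecule, 3 cuts → 4 fragments:
  1–124 → 124 bp
  125–154 → 30 bp
  155–169 → 15 bp
  170–229 → 60 bp
Sorted largest to smallest: 124, 60, 30, 15 bp.

124, 60, 30, 15 bp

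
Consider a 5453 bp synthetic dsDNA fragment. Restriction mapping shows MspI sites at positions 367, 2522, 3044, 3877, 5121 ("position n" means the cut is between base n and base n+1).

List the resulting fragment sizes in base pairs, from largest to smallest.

Linear molecule, 5 cuts → 6 fragments:
  367 − 0 = 367 bp
  2522 − 367 = 2155 bp
  3044 − 2522 = 522 bp
  3877 − 3044 = 833 bp
  5121 − 3877 = 1244 bp
  5453 − 5121 = 332 bp
Sorted largest to smallest: 2155, 1244, 833, 522, 367, 332 bp.

2155, 1244, 833, 522, 367, 332 bp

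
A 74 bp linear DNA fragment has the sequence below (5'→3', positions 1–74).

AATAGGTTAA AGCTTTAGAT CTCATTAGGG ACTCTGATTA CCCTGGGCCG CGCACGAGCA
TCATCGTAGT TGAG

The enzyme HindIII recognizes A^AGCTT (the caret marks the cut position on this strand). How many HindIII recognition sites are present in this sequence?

AAGCTT occurs starting at position 10.
HindIII cuts at 1 site.

1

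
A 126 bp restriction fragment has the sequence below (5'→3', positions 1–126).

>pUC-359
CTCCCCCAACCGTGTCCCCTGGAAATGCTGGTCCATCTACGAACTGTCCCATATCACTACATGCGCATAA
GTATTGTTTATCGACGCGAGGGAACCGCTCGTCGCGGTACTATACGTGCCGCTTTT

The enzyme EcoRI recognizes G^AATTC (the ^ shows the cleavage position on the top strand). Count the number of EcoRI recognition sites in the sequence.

0

No occurrence of GAATTC is present in the sequence.
EcoRI does not cut: 0 sites.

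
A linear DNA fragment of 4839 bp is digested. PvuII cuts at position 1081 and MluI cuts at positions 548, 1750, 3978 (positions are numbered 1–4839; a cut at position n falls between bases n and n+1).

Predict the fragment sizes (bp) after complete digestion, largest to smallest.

2228, 861, 669, 548, 533 bp

Combined cut positions (sorted): 548, 1081, 1750, 3978.
Linear molecule, 4 cuts → 5 fragments:
  548 − 0 = 548 bp
  1081 − 548 = 533 bp
  1750 − 1081 = 669 bp
  3978 − 1750 = 2228 bp
  4839 − 3978 = 861 bp
Sorted largest to smallest: 2228, 861, 669, 548, 533 bp.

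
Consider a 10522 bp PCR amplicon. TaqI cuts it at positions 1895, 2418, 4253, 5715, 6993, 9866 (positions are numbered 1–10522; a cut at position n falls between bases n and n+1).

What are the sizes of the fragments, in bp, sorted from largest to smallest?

2873, 1895, 1835, 1462, 1278, 656, 523 bp

Linear molecule, 6 cuts → 7 fragments:
  1895 − 0 = 1895 bp
  2418 − 1895 = 523 bp
  4253 − 2418 = 1835 bp
  5715 − 4253 = 1462 bp
  6993 − 5715 = 1278 bp
  9866 − 6993 = 2873 bp
  10522 − 9866 = 656 bp
Sorted largest to smallest: 2873, 1895, 1835, 1462, 1278, 656, 523 bp.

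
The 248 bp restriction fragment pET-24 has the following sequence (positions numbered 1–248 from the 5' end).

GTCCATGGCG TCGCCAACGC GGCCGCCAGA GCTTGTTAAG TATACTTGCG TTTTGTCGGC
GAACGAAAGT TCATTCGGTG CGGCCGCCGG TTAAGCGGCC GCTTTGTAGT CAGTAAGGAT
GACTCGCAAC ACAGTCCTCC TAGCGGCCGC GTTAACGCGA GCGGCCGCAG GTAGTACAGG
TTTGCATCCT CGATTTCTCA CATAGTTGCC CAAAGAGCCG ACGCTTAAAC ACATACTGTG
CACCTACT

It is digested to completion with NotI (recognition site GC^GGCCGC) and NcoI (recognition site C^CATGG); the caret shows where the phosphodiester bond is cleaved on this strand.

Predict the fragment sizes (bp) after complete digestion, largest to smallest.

86, 61, 48, 18, 17, 15, 3 bp

NotI sites (GCGGCCGC) start at positions 19, 80, 95, 143, 161.
NotI cuts after base 2 of each site, so after positions 20, 81, 96, 144, 162.
The NcoI site (CCATGG) starts at position 3.
NcoI cuts after the first base of each site, so after position 3.
Combined cut positions: 3, 20, 81, 96, 144, 162.
Linear molecule, 6 cuts → 7 fragments:
  1–3 → 3 bp
  4–20 → 17 bp
  21–81 → 61 bp
  82–96 → 15 bp
  97–144 → 48 bp
  145–162 → 18 bp
  163–248 → 86 bp
Sorted largest to smallest: 86, 61, 48, 18, 17, 15, 3 bp.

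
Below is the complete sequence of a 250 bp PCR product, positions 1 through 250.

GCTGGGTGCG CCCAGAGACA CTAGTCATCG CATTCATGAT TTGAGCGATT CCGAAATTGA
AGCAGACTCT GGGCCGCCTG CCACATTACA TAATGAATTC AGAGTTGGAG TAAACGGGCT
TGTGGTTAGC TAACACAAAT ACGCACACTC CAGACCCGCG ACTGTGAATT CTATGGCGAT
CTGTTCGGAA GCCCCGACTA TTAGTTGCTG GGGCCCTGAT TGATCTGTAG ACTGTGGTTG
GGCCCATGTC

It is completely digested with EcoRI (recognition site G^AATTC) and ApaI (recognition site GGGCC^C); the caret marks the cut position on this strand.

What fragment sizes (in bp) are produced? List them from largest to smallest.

EcoRI sites (GAATTC) start at positions 95, 166.
EcoRI cuts after the first base of each site, so after positions 95, 166.
ApaI sites (GGGCCC) start at positions 211, 240.
ApaI cuts after base 5 of each site (before the last base), so after positions 215, 244.
Combined cut positions: 95, 166, 215, 244.
Linear molecule, 4 cuts → 5 fragments:
  1–95 → 95 bp
  96–166 → 71 bp
  167–215 → 49 bp
  216–244 → 29 bp
  245–250 → 6 bp
Sorted largest to smallest: 95, 71, 49, 29, 6 bp.

95, 71, 49, 29, 6 bp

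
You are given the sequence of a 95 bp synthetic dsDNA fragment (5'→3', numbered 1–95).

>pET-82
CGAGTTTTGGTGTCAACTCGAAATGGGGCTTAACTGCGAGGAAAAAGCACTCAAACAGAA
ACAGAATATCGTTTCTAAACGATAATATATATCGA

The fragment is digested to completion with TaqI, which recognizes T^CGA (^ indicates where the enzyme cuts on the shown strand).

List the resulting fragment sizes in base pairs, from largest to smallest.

74, 18, 3 bp

TaqI sites (TCGA) start at positions 18, 92.
TaqI cuts after the first base of each site, so after positions 18, 92.
Linear molecule, 2 cuts → 3 fragments:
  1–18 → 18 bp
  19–92 → 74 bp
  93–95 → 3 bp
Sorted largest to smallest: 74, 18, 3 bp.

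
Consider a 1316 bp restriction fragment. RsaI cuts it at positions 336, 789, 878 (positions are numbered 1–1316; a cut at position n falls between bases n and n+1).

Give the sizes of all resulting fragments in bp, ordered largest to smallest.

453, 438, 336, 89 bp

Linear molecule, 3 cuts → 4 fragments:
  336 − 0 = 336 bp
  789 − 336 = 453 bp
  878 − 789 = 89 bp
  1316 − 878 = 438 bp
Sorted largest to smallest: 453, 438, 336, 89 bp.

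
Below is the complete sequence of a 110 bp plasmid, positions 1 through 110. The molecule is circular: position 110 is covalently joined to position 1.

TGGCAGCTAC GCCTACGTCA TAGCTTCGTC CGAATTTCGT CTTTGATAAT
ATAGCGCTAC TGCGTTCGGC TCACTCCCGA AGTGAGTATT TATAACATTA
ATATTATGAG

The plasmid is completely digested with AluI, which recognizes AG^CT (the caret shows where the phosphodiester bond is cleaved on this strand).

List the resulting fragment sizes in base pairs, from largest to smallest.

93, 17 bp

AluI sites (AGCT) start at positions 5, 22.
AluI cuts after base 2 of each site, so after positions 6, 23.
Circular molecule, 2 cuts → 2 fragments:
  7–23 → 17 bp
  24–110 then 1–6 → 87 + 6 = 93 bp
Sorted largest to smallest: 93, 17 bp.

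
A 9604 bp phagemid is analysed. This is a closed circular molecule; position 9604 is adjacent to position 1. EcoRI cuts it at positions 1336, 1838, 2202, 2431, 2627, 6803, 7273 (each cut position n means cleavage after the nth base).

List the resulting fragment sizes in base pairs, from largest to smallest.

Circular molecule, 7 cuts → 7 fragments:
  1838 − 1336 = 502 bp
  2202 − 1838 = 364 bp
  2431 − 2202 = 229 bp
  2627 − 2431 = 196 bp
  6803 − 2627 = 4176 bp
  7273 − 6803 = 470 bp
  wrap: 9604 − 7273 + 1336 = 3667 bp
Sorted largest to smallest: 4176, 3667, 502, 470, 364, 229, 196 bp.

4176, 3667, 502, 470, 364, 229, 196 bp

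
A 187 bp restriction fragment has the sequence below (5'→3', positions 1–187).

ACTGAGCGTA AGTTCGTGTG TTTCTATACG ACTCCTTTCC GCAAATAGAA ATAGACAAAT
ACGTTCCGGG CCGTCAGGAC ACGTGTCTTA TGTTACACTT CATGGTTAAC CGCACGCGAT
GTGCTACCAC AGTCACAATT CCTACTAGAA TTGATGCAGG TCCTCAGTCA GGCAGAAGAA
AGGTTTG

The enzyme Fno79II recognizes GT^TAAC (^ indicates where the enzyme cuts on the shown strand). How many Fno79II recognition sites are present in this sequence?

GTTAAC occurs starting at position 105.
Fno79II cuts at 1 site.

1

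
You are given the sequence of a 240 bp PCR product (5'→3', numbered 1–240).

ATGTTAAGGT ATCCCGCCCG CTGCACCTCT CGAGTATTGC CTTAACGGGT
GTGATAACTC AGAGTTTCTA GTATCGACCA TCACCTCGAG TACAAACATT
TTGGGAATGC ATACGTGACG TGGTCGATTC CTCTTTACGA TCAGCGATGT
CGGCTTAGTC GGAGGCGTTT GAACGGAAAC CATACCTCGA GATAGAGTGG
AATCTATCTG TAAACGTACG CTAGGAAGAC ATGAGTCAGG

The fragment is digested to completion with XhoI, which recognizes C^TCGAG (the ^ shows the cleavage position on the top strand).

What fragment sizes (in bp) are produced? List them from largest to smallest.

XhoI sites (CTCGAG) start at positions 29, 85, 186.
XhoI cuts after the first base of each site, so after positions 29, 85, 186.
Linear molecule, 3 cuts → 4 fragments:
  1–29 → 29 bp
  30–85 → 56 bp
  86–186 → 101 bp
  187–240 → 54 bp
Sorted largest to smallest: 101, 56, 54, 29 bp.

101, 56, 54, 29 bp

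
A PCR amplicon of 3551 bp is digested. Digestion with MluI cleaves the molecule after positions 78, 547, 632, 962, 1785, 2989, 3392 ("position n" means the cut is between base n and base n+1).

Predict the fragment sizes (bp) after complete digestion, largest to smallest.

Linear molecule, 7 cuts → 8 fragments:
  78 − 0 = 78 bp
  547 − 78 = 469 bp
  632 − 547 = 85 bp
  962 − 632 = 330 bp
  1785 − 962 = 823 bp
  2989 − 1785 = 1204 bp
  3392 − 2989 = 403 bp
  3551 − 3392 = 159 bp
Sorted largest to smallest: 1204, 823, 469, 403, 330, 159, 85, 78 bp.

1204, 823, 469, 403, 330, 159, 85, 78 bp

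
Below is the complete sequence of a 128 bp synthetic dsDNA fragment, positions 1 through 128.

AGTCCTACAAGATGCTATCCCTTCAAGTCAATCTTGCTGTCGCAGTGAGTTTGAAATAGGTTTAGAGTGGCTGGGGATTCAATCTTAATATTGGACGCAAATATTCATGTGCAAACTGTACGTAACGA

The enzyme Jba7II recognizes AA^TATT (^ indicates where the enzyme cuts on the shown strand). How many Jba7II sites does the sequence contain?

AATATT occurs starting at positions 87, 100.
Jba7II cuts at 2 sites.

2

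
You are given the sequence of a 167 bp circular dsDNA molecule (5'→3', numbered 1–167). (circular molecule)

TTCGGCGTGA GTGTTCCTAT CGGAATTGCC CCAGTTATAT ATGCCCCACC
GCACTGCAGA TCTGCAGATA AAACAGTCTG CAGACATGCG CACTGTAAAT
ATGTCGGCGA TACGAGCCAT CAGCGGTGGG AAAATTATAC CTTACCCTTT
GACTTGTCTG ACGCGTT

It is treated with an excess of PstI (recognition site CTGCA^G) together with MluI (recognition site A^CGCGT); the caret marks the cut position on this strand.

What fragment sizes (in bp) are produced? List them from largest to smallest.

PstI sites (CTGCAG) start at positions 54, 62, 78.
PstI cuts after base 5 of each site (before the last base), so after positions 58, 66, 82.
The MluI site (ACGCGT) starts at position 161.
MluI cuts after the first base of each site, so after position 161.
Combined cut positions: 58, 66, 82, 161.
Circular molecule, 4 cuts → 4 fragments:
  59–66 → 8 bp
  67–82 → 16 bp
  83–161 → 79 bp
  162–167 then 1–58 → 6 + 58 = 64 bp
Sorted largest to smallest: 79, 64, 16, 8 bp.

79, 64, 16, 8 bp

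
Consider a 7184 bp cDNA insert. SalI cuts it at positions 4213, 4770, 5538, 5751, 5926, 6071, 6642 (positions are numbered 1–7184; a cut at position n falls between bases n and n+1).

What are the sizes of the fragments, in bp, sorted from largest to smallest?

4213, 768, 571, 557, 542, 213, 175, 145 bp

Linear molecule, 7 cuts → 8 fragments:
  4213 − 0 = 4213 bp
  4770 − 4213 = 557 bp
  5538 − 4770 = 768 bp
  5751 − 5538 = 213 bp
  5926 − 5751 = 175 bp
  6071 − 5926 = 145 bp
  6642 − 6071 = 571 bp
  7184 − 6642 = 542 bp
Sorted largest to smallest: 4213, 768, 571, 557, 542, 213, 175, 145 bp.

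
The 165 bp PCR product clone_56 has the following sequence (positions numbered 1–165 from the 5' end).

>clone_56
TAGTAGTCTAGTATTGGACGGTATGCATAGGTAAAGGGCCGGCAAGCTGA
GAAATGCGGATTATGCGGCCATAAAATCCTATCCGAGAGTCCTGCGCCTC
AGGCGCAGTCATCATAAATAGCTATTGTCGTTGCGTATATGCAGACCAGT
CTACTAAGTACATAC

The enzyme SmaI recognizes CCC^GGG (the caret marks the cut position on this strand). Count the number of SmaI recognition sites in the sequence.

0

No occurrence of CCCGGG is present in the sequence.
SmaI does not cut: 0 sites.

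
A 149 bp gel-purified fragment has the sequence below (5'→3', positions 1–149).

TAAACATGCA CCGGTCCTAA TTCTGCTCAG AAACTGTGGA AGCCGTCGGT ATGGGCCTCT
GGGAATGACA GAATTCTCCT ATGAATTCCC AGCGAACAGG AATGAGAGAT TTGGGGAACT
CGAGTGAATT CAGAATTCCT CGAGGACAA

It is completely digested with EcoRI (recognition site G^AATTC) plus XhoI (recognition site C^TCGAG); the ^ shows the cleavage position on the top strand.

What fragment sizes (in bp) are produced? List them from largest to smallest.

EcoRI sites (GAATTC) start at positions 71, 83, 126, 133.
EcoRI cuts after the first base of each site, so after positions 71, 83, 126, 133.
XhoI sites (CTCGAG) start at positions 119, 139.
XhoI cuts after the first base of each site, so after positions 119, 139.
Combined cut positions: 71, 83, 119, 126, 133, 139.
Linear molecule, 6 cuts → 7 fragments:
  1–71 → 71 bp
  72–83 → 12 bp
  84–119 → 36 bp
  120–126 → 7 bp
  127–133 → 7 bp
  134–139 → 6 bp
  140–149 → 10 bp
Sorted largest to smallest: 71, 36, 12, 10, 7, 7, 6 bp.

71, 36, 12, 10, 7, 7, 6 bp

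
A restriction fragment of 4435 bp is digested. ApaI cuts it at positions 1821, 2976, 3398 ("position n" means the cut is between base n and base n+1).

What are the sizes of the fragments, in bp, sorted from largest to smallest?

Linear molecule, 3 cuts → 4 fragments:
  1821 − 0 = 1821 bp
  2976 − 1821 = 1155 bp
  3398 − 2976 = 422 bp
  4435 − 3398 = 1037 bp
Sorted largest to smallest: 1821, 1155, 1037, 422 bp.

1821, 1155, 1037, 422 bp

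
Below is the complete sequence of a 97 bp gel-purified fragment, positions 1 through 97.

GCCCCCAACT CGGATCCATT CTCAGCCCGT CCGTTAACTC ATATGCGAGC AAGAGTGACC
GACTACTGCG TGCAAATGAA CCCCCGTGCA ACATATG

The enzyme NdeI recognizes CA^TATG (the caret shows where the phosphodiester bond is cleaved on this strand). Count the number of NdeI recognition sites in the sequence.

2

CATATG occurs starting at positions 40, 92.
NdeI cuts at 2 sites.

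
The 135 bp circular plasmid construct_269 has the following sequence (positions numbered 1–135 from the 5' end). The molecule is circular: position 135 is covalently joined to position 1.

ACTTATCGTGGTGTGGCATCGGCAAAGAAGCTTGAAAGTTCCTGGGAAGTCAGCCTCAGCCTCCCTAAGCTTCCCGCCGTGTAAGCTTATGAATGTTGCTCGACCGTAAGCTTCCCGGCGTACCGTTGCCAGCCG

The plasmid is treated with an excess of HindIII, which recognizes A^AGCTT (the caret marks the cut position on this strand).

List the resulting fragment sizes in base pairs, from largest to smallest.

HindIII sites (AAGCTT) start at positions 28, 67, 83, 108.
HindIII cuts after the first base of each site, so after positions 28, 67, 83, 108.
Circular molecule, 4 cuts → 4 fragments:
  29–67 → 39 bp
  68–83 → 16 bp
  84–108 → 25 bp
  109–135 then 1–28 → 27 + 28 = 55 bp
Sorted largest to smallest: 55, 39, 25, 16 bp.

55, 39, 25, 16 bp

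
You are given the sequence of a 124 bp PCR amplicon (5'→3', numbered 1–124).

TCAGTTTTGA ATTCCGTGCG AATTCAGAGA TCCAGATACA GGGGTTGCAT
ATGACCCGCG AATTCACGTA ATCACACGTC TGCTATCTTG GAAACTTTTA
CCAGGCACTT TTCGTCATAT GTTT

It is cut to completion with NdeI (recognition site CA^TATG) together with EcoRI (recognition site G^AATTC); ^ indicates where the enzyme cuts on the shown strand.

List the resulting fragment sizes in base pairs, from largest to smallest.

57, 29, 11, 11, 9, 7 bp

NdeI sites (CATATG) start at positions 48, 116.
NdeI cuts after base 2 of each site, so after positions 49, 117.
EcoRI sites (GAATTC) start at positions 9, 20, 60.
EcoRI cuts after the first base of each site, so after positions 9, 20, 60.
Combined cut positions: 9, 20, 49, 60, 117.
Linear molecule, 5 cuts → 6 fragments:
  1–9 → 9 bp
  10–20 → 11 bp
  21–49 → 29 bp
  50–60 → 11 bp
  61–117 → 57 bp
  118–124 → 7 bp
Sorted largest to smallest: 57, 29, 11, 11, 9, 7 bp.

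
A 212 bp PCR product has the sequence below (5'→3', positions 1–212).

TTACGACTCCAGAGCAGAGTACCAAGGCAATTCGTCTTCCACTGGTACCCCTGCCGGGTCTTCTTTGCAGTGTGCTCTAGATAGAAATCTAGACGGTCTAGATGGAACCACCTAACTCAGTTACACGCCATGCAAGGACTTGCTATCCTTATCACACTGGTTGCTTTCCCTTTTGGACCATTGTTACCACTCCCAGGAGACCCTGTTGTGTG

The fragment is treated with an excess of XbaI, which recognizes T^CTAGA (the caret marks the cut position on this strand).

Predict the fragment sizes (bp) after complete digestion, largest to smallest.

XbaI sites (TCTAGA) start at positions 76, 88, 97.
XbaI cuts after the first base of each site, so after positions 76, 88, 97.
Linear molecule, 3 cuts → 4 fragments:
  1–76 → 76 bp
  77–88 → 12 bp
  89–97 → 9 bp
  98–212 → 115 bp
Sorted largest to smallest: 115, 76, 12, 9 bp.

115, 76, 12, 9 bp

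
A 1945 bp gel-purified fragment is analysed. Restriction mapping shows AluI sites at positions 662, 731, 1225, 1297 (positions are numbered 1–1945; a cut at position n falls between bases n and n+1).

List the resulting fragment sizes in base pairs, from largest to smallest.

Linear molecule, 4 cuts → 5 fragments:
  662 − 0 = 662 bp
  731 − 662 = 69 bp
  1225 − 731 = 494 bp
  1297 − 1225 = 72 bp
  1945 − 1297 = 648 bp
Sorted largest to smallest: 662, 648, 494, 72, 69 bp.

662, 648, 494, 72, 69 bp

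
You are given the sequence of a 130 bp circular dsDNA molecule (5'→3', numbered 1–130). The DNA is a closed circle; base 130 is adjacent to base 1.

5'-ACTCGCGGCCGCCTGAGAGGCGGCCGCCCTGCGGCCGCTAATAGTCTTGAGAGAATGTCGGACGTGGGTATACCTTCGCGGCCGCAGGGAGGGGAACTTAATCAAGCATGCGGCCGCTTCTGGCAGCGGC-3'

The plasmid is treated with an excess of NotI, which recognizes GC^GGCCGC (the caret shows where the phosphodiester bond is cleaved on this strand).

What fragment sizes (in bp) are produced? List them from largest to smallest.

NotI sites (GCGGCCGC) start at positions 5, 20, 31, 78, 110.
NotI cuts after base 2 of each site, so after positions 6, 21, 32, 79, 111.
Circular molecule, 5 cuts → 5 fragments:
  7–21 → 15 bp
  22–32 → 11 bp
  33–79 → 47 bp
  80–111 → 32 bp
  112–130 then 1–6 → 19 + 6 = 25 bp
Sorted largest to smallest: 47, 32, 25, 15, 11 bp.

47, 32, 25, 15, 11 bp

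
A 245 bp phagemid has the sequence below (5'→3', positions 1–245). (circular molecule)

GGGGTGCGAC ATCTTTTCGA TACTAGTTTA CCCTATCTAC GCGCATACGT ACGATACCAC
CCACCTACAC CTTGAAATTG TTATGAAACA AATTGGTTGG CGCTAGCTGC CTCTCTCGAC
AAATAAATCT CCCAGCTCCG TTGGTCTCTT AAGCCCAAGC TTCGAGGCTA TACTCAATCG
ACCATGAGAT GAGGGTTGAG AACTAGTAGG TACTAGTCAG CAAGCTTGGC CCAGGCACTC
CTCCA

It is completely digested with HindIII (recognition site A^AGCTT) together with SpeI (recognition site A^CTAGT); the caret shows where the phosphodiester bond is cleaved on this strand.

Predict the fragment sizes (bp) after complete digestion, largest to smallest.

HindIII sites (AAGCTT) start at positions 157, 222.
HindIII cuts after the first base of each site, so after positions 157, 222.
SpeI sites (ACTAGT) start at positions 22, 202, 212.
SpeI cuts after the first base of each site, so after positions 22, 202, 212.
Combined cut positions: 22, 157, 202, 212, 222.
Circular molecule, 5 cuts → 5 fragments:
  23–157 → 135 bp
  158–202 → 45 bp
  203–212 → 10 bp
  213–222 → 10 bp
  223–245 then 1–22 → 23 + 22 = 45 bp
Sorted largest to smallest: 135, 45, 45, 10, 10 bp.

135, 45, 45, 10, 10 bp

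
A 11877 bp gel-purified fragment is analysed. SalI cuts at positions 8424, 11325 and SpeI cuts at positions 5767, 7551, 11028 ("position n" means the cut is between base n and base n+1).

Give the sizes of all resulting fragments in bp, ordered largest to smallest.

5767, 2604, 1784, 873, 552, 297 bp

Combined cut positions (sorted): 5767, 7551, 8424, 11028, 11325.
Linear molecule, 5 cuts → 6 fragments:
  5767 − 0 = 5767 bp
  7551 − 5767 = 1784 bp
  8424 − 7551 = 873 bp
  11028 − 8424 = 2604 bp
  11325 − 11028 = 297 bp
  11877 − 11325 = 552 bp
Sorted largest to smallest: 5767, 2604, 1784, 873, 552, 297 bp.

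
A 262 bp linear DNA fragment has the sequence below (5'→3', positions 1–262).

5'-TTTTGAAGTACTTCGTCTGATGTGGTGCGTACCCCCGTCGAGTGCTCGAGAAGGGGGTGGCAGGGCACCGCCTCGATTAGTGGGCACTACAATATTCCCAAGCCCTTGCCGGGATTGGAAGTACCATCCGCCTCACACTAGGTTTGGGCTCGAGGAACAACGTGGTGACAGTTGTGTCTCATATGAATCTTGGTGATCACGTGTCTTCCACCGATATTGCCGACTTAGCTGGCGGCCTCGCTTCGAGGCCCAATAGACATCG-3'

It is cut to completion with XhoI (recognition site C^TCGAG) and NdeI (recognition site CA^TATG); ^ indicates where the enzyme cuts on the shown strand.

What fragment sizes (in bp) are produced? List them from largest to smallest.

104, 81, 45, 32 bp

XhoI sites (CTCGAG) start at positions 45, 149.
XhoI cuts after the first base of each site, so after positions 45, 149.
The NdeI site (CATATG) starts at position 180.
NdeI cuts after base 2 of each site, so after position 181.
Combined cut positions: 45, 149, 181.
Linear molecule, 3 cuts → 4 fragments:
  1–45 → 45 bp
  46–149 → 104 bp
  150–181 → 32 bp
  182–262 → 81 bp
Sorted largest to smallest: 104, 81, 45, 32 bp.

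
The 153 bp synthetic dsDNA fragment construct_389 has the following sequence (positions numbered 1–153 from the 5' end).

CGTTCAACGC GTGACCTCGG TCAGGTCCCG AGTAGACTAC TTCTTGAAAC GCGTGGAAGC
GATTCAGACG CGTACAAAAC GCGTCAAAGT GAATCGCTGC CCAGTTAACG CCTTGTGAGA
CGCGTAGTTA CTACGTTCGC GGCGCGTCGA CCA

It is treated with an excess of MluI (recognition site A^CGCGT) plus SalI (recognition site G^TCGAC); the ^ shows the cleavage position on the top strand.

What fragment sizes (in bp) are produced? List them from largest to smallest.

42, 41, 26, 19, 11, 7, 7 bp

MluI sites (ACGCGT) start at positions 7, 49, 68, 79, 120.
MluI cuts after the first base of each site, so after positions 7, 49, 68, 79, 120.
The SalI site (GTCGAC) starts at position 146.
SalI cuts after the first base of each site, so after position 146.
Combined cut positions: 7, 49, 68, 79, 120, 146.
Linear molecule, 6 cuts → 7 fragments:
  1–7 → 7 bp
  8–49 → 42 bp
  50–68 → 19 bp
  69–79 → 11 bp
  80–120 → 41 bp
  121–146 → 26 bp
  147–153 → 7 bp
Sorted largest to smallest: 42, 41, 26, 19, 11, 7, 7 bp.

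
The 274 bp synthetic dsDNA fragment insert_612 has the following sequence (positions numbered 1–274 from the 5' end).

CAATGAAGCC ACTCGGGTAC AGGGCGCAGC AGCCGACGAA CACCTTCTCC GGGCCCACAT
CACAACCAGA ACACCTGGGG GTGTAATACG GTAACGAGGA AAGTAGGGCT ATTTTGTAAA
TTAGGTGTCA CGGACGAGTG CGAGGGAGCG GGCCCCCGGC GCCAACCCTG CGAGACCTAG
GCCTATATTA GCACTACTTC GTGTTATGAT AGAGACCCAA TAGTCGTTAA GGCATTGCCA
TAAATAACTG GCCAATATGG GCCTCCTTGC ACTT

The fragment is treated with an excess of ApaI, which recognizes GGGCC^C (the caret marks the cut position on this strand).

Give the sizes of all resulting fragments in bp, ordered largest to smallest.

ApaI sites (GGGCCC) start at positions 51, 150.
ApaI cuts after base 5 of each site (before the last base), so after positions 55, 154.
Linear molecule, 2 cuts → 3 fragments:
  1–55 → 55 bp
  56–154 → 99 bp
  155–274 → 120 bp
Sorted largest to smallest: 120, 99, 55 bp.

120, 99, 55 bp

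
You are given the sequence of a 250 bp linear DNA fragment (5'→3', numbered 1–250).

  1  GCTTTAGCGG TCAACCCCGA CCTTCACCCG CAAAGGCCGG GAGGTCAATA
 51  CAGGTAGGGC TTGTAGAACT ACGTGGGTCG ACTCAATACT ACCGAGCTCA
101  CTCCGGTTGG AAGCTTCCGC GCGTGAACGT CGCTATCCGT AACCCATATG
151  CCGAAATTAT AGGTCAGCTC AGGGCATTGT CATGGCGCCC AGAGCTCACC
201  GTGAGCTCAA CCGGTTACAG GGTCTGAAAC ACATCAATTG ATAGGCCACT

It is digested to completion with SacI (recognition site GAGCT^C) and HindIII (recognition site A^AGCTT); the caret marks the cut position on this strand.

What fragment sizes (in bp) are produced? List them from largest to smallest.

SacI sites (GAGCTC) start at positions 94, 192, 203.
SacI cuts after base 5 of each site (before the last base), so after positions 98, 196, 207.
The HindIII site (AAGCTT) starts at position 111.
HindIII cuts after the first base of each site, so after position 111.
Combined cut positions: 98, 111, 196, 207.
Linear molecule, 4 cuts → 5 fragments:
  1–98 → 98 bp
  99–111 → 13 bp
  112–196 → 85 bp
  197–207 → 11 bp
  208–250 → 43 bp
Sorted largest to smallest: 98, 85, 43, 13, 11 bp.

98, 85, 43, 13, 11 bp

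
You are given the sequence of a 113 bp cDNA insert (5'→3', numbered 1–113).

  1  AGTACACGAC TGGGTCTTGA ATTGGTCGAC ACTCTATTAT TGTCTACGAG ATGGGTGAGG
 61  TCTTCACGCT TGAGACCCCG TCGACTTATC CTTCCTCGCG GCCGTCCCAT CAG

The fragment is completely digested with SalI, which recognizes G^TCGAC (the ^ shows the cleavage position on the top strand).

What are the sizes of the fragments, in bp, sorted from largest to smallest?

SalI sites (GTCGAC) start at positions 25, 80.
SalI cuts after the first base of each site, so after positions 25, 80.
Linear molecule, 2 cuts → 3 fragments:
  1–25 → 25 bp
  26–80 → 55 bp
  81–113 → 33 bp
Sorted largest to smallest: 55, 33, 25 bp.

55, 33, 25 bp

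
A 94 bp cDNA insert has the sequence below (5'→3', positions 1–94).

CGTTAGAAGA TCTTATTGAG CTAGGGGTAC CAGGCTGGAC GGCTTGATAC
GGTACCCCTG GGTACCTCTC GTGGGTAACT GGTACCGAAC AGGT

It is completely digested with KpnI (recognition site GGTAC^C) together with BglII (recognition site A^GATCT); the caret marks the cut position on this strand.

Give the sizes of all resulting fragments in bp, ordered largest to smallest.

25, 22, 20, 10, 9, 8 bp

KpnI sites (GGTACC) start at positions 26, 51, 61, 81.
KpnI cuts after base 5 of each site (before the last base), so after positions 30, 55, 65, 85.
The BglII site (AGATCT) starts at position 8.
BglII cuts after the first base of each site, so after position 8.
Combined cut positions: 8, 30, 55, 65, 85.
Linear molecule, 5 cuts → 6 fragments:
  1–8 → 8 bp
  9–30 → 22 bp
  31–55 → 25 bp
  56–65 → 10 bp
  66–85 → 20 bp
  86–94 → 9 bp
Sorted largest to smallest: 25, 22, 20, 10, 9, 8 bp.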